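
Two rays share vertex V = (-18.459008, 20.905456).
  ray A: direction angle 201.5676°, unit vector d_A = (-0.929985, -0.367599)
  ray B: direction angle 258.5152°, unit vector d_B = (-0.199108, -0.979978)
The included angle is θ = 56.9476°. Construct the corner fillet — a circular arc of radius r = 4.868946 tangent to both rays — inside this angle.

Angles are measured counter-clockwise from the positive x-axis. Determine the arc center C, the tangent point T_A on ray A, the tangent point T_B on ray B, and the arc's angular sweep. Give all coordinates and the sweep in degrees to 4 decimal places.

bisector direction at 230.0414° = (-0.642234,-0.766509)
center distance |VC| = r/sin(θ/2) = 4.868946/sin(28.4738°) = 10.212640
C = V + |VC|·bis = (-25.0179,13.0774)
T_A = V + ((C−V)·d_A)·d_A = V + 8.9773·d_A = (-26.8077,17.6054)
T_B = V + ((C−V)·d_B)·d_B = V + 8.9773·d_B = (-20.2465,12.1079)
sweep = 180° − θ = 123.0524°

center=(-25.0179,13.0774) T_A=(-26.8077,17.6054) T_B=(-20.2465,12.1079) sweep=123.0524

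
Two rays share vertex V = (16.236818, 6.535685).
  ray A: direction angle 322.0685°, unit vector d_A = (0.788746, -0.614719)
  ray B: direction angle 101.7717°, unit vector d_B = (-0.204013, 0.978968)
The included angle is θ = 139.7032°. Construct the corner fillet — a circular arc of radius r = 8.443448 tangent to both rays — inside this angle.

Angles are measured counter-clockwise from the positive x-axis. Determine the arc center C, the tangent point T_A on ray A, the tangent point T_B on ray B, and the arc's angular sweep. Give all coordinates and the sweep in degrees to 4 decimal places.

center=(23.8707,11.2911) T_A=(18.6803,4.6313) T_B=(15.6048,9.5685) sweep=40.2968

bisector direction at 31.9201° = (0.848786,0.528736)
center distance |VC| = r/sin(θ/2) = 8.443448/sin(69.8516°) = 8.993838
C = V + |VC|·bis = (23.8707,11.2911)
T_A = V + ((C−V)·d_A)·d_A = V + 3.0980·d_A = (18.6803,4.6313)
T_B = V + ((C−V)·d_B)·d_B = V + 3.0980·d_B = (15.6048,9.5685)
sweep = 180° − θ = 40.2968°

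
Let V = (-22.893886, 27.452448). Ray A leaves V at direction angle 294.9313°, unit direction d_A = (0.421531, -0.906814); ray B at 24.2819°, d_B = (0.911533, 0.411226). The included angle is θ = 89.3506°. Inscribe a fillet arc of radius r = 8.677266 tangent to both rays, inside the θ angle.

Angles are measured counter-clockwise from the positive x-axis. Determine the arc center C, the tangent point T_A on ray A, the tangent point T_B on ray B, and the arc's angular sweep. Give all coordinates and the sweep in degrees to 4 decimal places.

bisector direction at 339.6066° = (0.937322,-0.348464)
center distance |VC| = r/sin(θ/2) = 8.677266/sin(44.6753°) = 12.341646
C = V + |VC|·bis = (-11.3258,23.1518)
T_A = V + ((C−V)·d_A)·d_A = V + 8.7762·d_A = (-19.1945,19.4941)
T_B = V + ((C−V)·d_B)·d_B = V + 8.7762·d_B = (-14.8941,31.0614)
sweep = 180° − θ = 90.6494°

center=(-11.3258,23.1518) T_A=(-19.1945,19.4941) T_B=(-14.8941,31.0614) sweep=90.6494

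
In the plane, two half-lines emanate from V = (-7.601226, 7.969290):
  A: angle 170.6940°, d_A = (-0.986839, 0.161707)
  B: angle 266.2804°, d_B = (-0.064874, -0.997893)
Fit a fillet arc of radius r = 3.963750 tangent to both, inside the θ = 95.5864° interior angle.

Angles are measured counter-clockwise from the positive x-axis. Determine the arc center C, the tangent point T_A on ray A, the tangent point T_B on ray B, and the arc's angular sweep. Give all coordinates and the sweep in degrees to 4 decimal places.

bisector direction at 218.4872° = (-0.782747,-0.622340)
center distance |VC| = r/sin(θ/2) = 3.963750/sin(47.7932°) = 5.351177
C = V + |VC|·bis = (-11.7898,4.6390)
T_A = V + ((C−V)·d_A)·d_A = V + 3.5950·d_A = (-11.1489,8.5506)
T_B = V + ((C−V)·d_B)·d_B = V + 3.5950·d_B = (-7.8344,4.3819)
sweep = 180° − θ = 84.4136°

center=(-11.7898,4.6390) T_A=(-11.1489,8.5506) T_B=(-7.8344,4.3819) sweep=84.4136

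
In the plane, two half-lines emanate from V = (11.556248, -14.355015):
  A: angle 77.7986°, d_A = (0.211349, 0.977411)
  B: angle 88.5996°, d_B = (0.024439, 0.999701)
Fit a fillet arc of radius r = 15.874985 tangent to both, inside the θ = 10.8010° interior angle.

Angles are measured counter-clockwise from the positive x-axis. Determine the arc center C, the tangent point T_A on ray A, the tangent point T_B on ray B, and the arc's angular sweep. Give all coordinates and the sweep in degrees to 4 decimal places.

center=(31.5304,153.1310) T_A=(47.0468,149.7759) T_B=(15.6602,153.5190) sweep=169.1990

bisector direction at 83.1991° = (0.118420,0.992964)
center distance |VC| = r/sin(θ/2) = 15.874985/sin(5.4005°) = 168.672873
C = V + |VC|·bis = (31.5304,153.1310)
T_A = V + ((C−V)·d_A)·d_A = V + 167.9242·d_A = (47.0468,149.7759)
T_B = V + ((C−V)·d_B)·d_B = V + 167.9242·d_B = (15.6602,153.5190)
sweep = 180° − θ = 169.1990°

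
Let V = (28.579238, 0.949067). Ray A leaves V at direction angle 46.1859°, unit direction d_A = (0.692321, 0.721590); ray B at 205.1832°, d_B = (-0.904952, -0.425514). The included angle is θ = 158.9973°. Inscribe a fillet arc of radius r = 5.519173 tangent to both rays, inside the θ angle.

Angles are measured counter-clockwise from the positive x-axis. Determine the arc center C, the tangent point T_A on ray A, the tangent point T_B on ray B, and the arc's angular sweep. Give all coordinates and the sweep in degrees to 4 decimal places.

bisector direction at 125.6846° = (-0.583322,0.812241)
center distance |VC| = r/sin(θ/2) = 5.519173/sin(79.4986°) = 5.613190
C = V + |VC|·bis = (25.3049,5.5083)
T_A = V + ((C−V)·d_A)·d_A = V + 1.0231·d_A = (29.2875,1.6873)
T_B = V + ((C−V)·d_B)·d_B = V + 1.0231·d_B = (27.6534,0.5137)
sweep = 180° − θ = 21.0027°

center=(25.3049,5.5083) T_A=(29.2875,1.6873) T_B=(27.6534,0.5137) sweep=21.0027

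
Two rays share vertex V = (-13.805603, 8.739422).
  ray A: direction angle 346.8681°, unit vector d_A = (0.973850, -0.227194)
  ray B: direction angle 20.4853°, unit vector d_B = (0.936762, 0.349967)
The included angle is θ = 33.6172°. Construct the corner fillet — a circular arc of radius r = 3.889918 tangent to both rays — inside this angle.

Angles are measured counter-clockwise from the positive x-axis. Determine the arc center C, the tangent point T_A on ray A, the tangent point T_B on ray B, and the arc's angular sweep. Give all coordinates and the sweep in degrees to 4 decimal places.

bisector direction at 3.6767° = (0.997942,0.064126)
center distance |VC| = r/sin(θ/2) = 3.889918/sin(16.8086°) = 13.451756
C = V + |VC|·bis = (-0.3815,9.6020)
T_A = V + ((C−V)·d_A)·d_A = V + 12.8770·d_A = (-1.2653,5.8138)
T_B = V + ((C−V)·d_B)·d_B = V + 12.8770·d_B = (-1.7429,13.2460)
sweep = 180° − θ = 146.3828°

center=(-0.3815,9.6020) T_A=(-1.2653,5.8138) T_B=(-1.7429,13.2460) sweep=146.3828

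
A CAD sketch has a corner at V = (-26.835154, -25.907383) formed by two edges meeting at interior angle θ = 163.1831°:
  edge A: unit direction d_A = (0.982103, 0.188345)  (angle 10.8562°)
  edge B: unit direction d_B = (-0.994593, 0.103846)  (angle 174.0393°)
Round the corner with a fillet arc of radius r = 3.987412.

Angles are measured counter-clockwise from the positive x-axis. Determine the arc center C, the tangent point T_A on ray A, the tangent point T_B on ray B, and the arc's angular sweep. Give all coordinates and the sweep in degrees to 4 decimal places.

center=(-27.0073,-21.8803) T_A=(-26.2563,-25.7964) T_B=(-27.4214,-25.8462) sweep=16.8169

bisector direction at 92.4477° = (-0.042708,0.999088)
center distance |VC| = r/sin(θ/2) = 3.987412/sin(81.5915°) = 4.030739
C = V + |VC|·bis = (-27.0073,-21.8803)
T_A = V + ((C−V)·d_A)·d_A = V + 0.5894·d_A = (-26.2563,-25.7964)
T_B = V + ((C−V)·d_B)·d_B = V + 0.5894·d_B = (-27.4214,-25.8462)
sweep = 180° − θ = 16.8169°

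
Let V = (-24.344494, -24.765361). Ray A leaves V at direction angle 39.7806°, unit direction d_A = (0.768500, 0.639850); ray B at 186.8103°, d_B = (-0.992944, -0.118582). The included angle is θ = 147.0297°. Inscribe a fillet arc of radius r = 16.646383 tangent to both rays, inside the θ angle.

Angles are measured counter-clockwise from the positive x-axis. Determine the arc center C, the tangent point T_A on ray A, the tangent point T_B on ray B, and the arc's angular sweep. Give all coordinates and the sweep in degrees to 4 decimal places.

bisector direction at 113.2955° = (-0.395473,0.918478)
center distance |VC| = r/sin(θ/2) = 16.646383/sin(73.5148°) = 17.359995
C = V + |VC|·bis = (-31.2099,-8.8206)
T_A = V + ((C−V)·d_A)·d_A = V + 4.9262·d_A = (-20.5587,-21.6133)
T_B = V + ((C−V)·d_B)·d_B = V + 4.9262·d_B = (-29.2359,-25.3495)
sweep = 180° − θ = 32.9703°

center=(-31.2099,-8.8206) T_A=(-20.5587,-21.6133) T_B=(-29.2359,-25.3495) sweep=32.9703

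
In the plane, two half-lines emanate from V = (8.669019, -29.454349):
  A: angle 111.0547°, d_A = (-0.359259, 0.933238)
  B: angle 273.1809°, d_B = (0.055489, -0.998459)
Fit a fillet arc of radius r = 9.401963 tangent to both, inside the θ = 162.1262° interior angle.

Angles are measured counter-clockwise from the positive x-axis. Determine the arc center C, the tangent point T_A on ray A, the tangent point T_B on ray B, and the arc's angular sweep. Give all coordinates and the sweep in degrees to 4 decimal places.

center=(-0.6364,-31.4523) T_A=(8.1379,-28.0745) T_B=(8.7511,-30.9306) sweep=17.8738

bisector direction at 192.1178° = (-0.977718,-0.209922)
center distance |VC| = r/sin(θ/2) = 9.401963/sin(81.0631°) = 9.517505
C = V + |VC|·bis = (-0.6364,-31.4523)
T_A = V + ((C−V)·d_A)·d_A = V + 1.4785·d_A = (8.1379,-28.0745)
T_B = V + ((C−V)·d_B)·d_B = V + 1.4785·d_B = (8.7511,-30.9306)
sweep = 180° − θ = 17.8738°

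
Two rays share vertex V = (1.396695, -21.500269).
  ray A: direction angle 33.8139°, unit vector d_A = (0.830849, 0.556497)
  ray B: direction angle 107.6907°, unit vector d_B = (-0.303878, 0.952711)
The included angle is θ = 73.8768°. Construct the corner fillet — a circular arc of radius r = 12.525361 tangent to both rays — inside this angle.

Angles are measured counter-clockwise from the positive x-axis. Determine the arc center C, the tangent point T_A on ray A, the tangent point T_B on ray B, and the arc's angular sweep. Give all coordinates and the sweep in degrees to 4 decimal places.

bisector direction at 70.7523° = (0.329653,0.944102)
center distance |VC| = r/sin(θ/2) = 12.525361/sin(36.9384°) = 20.842391
C = V + |VC|·bis = (8.2674,-1.8229)
T_A = V + ((C−V)·d_A)·d_A = V + 16.6589·d_A = (15.2378,-12.2296)
T_B = V + ((C−V)·d_B)·d_B = V + 16.6589·d_B = (-3.6656,-5.6291)
sweep = 180° − θ = 106.1232°

center=(8.2674,-1.8229) T_A=(15.2378,-12.2296) T_B=(-3.6656,-5.6291) sweep=106.1232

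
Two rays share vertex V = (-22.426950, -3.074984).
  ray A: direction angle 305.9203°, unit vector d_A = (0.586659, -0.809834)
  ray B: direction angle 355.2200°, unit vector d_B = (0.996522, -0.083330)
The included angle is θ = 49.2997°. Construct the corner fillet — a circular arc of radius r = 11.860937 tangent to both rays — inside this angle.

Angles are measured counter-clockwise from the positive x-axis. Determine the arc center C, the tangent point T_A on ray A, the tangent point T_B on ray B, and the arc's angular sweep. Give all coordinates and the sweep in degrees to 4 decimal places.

center=(2.3419,-17.0485) T_A=(-7.2635,-24.0068) T_B=(3.3302,-5.2288) sweep=130.7003

bisector direction at 330.5702° = (0.870958,-0.491358)
center distance |VC| = r/sin(θ/2) = 11.860937/sin(24.6499°) = 28.438603
C = V + |VC|·bis = (2.3419,-17.0485)
T_A = V + ((C−V)·d_A)·d_A = V + 25.8471·d_A = (-7.2635,-24.0068)
T_B = V + ((C−V)·d_B)·d_B = V + 25.8471·d_B = (3.3302,-5.2288)
sweep = 180° − θ = 130.7003°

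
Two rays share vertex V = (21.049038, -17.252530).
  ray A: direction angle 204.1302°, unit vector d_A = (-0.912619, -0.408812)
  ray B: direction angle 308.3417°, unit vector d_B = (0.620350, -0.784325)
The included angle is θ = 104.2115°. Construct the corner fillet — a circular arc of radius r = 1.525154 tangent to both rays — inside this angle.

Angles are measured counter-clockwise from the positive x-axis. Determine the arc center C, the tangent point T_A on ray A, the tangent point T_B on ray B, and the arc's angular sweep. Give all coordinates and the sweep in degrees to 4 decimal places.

center=(20.5892,-19.1297) T_A=(19.9657,-17.7378) T_B=(21.7854,-18.1836) sweep=75.7885

bisector direction at 256.2360° = (-0.237924,-0.971284)
center distance |VC| = r/sin(θ/2) = 1.525154/sin(52.1058°) = 1.932665
C = V + |VC|·bis = (20.5892,-19.1297)
T_A = V + ((C−V)·d_A)·d_A = V + 1.1871·d_A = (19.9657,-17.7378)
T_B = V + ((C−V)·d_B)·d_B = V + 1.1871·d_B = (21.7854,-18.1836)
sweep = 180° − θ = 75.7885°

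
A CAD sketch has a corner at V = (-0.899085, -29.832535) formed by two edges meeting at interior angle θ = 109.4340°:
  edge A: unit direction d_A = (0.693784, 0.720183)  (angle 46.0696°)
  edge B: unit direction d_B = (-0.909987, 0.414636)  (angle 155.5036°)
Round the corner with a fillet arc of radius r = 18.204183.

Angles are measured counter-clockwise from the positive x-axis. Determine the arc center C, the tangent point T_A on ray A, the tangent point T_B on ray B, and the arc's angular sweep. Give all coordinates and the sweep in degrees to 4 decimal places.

center=(-5.0727,-7.9260) T_A=(8.0377,-20.5557) T_B=(-12.6208,-24.4915) sweep=70.5660

bisector direction at 100.7866° = (-0.187152,0.982331)
center distance |VC| = r/sin(θ/2) = 18.204183/sin(54.7170°) = 22.300603
C = V + |VC|·bis = (-5.0727,-7.9260)
T_A = V + ((C−V)·d_A)·d_A = V + 12.8812·d_A = (8.0377,-20.5557)
T_B = V + ((C−V)·d_B)·d_B = V + 12.8812·d_B = (-12.6208,-24.4915)
sweep = 180° − θ = 70.5660°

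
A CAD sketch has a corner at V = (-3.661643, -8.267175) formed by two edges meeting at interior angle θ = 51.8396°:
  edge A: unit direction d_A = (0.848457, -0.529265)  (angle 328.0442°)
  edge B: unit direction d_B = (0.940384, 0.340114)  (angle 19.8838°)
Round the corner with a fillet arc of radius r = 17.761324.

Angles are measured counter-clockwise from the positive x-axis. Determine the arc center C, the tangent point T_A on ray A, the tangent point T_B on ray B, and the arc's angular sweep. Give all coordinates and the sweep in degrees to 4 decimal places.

center=(36.7464,-12.5399) T_A=(27.3459,-27.6096) T_B=(30.7055,4.1626) sweep=128.1604

bisector direction at 353.9640° = (0.994456,-0.105153)
center distance |VC| = r/sin(θ/2) = 17.761324/sin(25.9198°) = 40.633290
C = V + |VC|·bis = (36.7464,-12.5399)
T_A = V + ((C−V)·d_A)·d_A = V + 36.5459·d_A = (27.3459,-27.6096)
T_B = V + ((C−V)·d_B)·d_B = V + 36.5459·d_B = (30.7055,4.1626)
sweep = 180° − θ = 128.1604°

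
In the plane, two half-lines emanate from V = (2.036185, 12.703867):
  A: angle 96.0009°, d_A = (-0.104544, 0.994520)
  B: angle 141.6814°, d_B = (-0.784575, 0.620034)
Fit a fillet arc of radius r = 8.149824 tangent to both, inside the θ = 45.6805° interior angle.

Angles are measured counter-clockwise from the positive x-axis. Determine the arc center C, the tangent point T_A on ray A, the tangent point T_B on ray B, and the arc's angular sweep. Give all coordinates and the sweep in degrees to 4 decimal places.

center=(-8.0919,31.0954) T_A=(0.0133,31.9474) T_B=(-13.1450,24.7013) sweep=134.3195

bisector direction at 118.8411° = (-0.482383,0.875960)
center distance |VC| = r/sin(θ/2) = 8.149824/sin(22.8403°) = 20.995875
C = V + |VC|·bis = (-8.0919,31.0954)
T_A = V + ((C−V)·d_A)·d_A = V + 19.3496·d_A = (0.0133,31.9474)
T_B = V + ((C−V)·d_B)·d_B = V + 19.3496·d_B = (-13.1450,24.7013)
sweep = 180° − θ = 134.3195°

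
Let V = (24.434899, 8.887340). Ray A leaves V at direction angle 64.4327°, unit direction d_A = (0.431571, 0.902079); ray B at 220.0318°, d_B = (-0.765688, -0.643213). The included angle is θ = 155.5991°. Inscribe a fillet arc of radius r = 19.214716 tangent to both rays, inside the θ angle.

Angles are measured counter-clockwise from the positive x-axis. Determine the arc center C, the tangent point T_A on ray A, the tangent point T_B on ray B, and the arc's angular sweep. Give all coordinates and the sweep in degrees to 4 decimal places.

bisector direction at 142.2322° = (-0.790500,0.612462)
center distance |VC| = r/sin(θ/2) = 19.214716/sin(77.7995°) = 19.658723
C = V + |VC|·bis = (8.8947,20.9276)
T_A = V + ((C−V)·d_A)·d_A = V + 4.1545·d_A = (26.2279,12.6351)
T_B = V + ((C−V)·d_B)·d_B = V + 4.1545·d_B = (21.2538,6.2151)
sweep = 180° − θ = 24.4009°

center=(8.8947,20.9276) T_A=(26.2279,12.6351) T_B=(21.2538,6.2151) sweep=24.4009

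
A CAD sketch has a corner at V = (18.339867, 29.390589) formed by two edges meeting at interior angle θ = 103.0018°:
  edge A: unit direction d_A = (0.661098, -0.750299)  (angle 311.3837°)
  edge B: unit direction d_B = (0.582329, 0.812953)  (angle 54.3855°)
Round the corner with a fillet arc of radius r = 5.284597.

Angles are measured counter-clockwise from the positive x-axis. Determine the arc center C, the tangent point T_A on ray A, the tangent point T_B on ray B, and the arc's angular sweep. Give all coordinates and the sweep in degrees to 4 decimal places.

bisector direction at 2.8846° = (0.998733,0.050325)
center distance |VC| = r/sin(θ/2) = 5.284597/sin(51.5009°) = 6.752461
C = V + |VC|·bis = (25.0838,29.7304)
T_A = V + ((C−V)·d_A)·d_A = V + 4.2034·d_A = (21.1187,26.2368)
T_B = V + ((C−V)·d_B)·d_B = V + 4.2034·d_B = (20.7876,32.8078)
sweep = 180° − θ = 76.9982°

center=(25.0838,29.7304) T_A=(21.1187,26.2368) T_B=(20.7876,32.8078) sweep=76.9982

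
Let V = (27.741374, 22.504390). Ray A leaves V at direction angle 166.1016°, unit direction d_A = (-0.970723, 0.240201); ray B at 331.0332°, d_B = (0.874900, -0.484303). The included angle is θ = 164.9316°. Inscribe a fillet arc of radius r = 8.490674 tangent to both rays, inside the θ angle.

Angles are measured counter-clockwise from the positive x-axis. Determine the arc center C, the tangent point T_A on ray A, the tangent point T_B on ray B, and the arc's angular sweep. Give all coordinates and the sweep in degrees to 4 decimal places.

center=(24.6118,14.5320) T_A=(26.6513,22.7741) T_B=(28.7239,21.9605) sweep=15.0684

bisector direction at 248.5674° = (-0.365406,-0.930848)
center distance |VC| = r/sin(θ/2) = 8.490674/sin(82.4658°) = 8.564614
C = V + |VC|·bis = (24.6118,14.5320)
T_A = V + ((C−V)·d_A)·d_A = V + 1.1230·d_A = (26.6513,22.7741)
T_B = V + ((C−V)·d_B)·d_B = V + 1.1230·d_B = (28.7239,21.9605)
sweep = 180° − θ = 15.0684°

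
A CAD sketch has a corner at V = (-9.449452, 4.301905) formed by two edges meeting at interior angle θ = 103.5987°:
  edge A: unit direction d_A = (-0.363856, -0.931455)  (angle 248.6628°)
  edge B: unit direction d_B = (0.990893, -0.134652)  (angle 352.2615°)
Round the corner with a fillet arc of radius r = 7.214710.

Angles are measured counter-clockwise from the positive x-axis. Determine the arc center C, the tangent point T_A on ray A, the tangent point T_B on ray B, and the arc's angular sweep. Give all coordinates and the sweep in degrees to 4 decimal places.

center=(-4.7951,-3.6116) T_A=(-11.5153,-0.9865) T_B=(-3.8236,3.5374) sweep=76.4013

bisector direction at 300.4622° = (0.506969,-0.861964)
center distance |VC| = r/sin(θ/2) = 7.214710/sin(51.7993°) = 9.180774
C = V + |VC|·bis = (-4.7951,-3.6116)
T_A = V + ((C−V)·d_A)·d_A = V + 5.6775·d_A = (-11.5153,-0.9865)
T_B = V + ((C−V)·d_B)·d_B = V + 5.6775·d_B = (-3.8236,3.5374)
sweep = 180° − θ = 76.4013°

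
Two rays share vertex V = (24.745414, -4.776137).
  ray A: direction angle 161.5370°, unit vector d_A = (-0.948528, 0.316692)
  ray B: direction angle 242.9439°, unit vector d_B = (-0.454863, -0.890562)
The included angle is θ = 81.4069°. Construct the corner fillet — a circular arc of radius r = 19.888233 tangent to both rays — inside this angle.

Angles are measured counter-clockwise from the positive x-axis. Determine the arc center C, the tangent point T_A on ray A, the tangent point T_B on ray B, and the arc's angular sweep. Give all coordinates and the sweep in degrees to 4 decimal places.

bisector direction at 202.2404° = (-0.925604,-0.378494)
center distance |VC| = r/sin(θ/2) = 19.888233/sin(40.7034°) = 30.496687
C = V + |VC|·bis = (-3.4824,-16.3190)
T_A = V + ((C−V)·d_A)·d_A = V + 23.1194·d_A = (2.8160,2.5456)
T_B = V + ((C−V)·d_B)·d_B = V + 23.1194·d_B = (14.2293,-25.3654)
sweep = 180° − θ = 98.5931°

center=(-3.4824,-16.3190) T_A=(2.8160,2.5456) T_B=(14.2293,-25.3654) sweep=98.5931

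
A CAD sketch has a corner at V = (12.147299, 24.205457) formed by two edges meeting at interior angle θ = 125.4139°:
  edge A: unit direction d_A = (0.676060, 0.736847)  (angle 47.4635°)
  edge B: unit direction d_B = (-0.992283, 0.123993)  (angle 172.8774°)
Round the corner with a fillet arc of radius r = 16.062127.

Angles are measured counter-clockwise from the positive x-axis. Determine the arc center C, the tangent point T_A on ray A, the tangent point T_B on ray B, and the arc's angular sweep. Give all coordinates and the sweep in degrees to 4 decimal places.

bisector direction at 110.1705° = (-0.344814,0.938671)
center distance |VC| = r/sin(θ/2) = 16.062127/sin(62.7069°) = 18.074286
C = V + |VC|·bis = (5.9150,41.1713)
T_A = V + ((C−V)·d_A)·d_A = V + 8.2878·d_A = (17.7504,30.3123)
T_B = V + ((C−V)·d_B)·d_B = V + 8.2878·d_B = (3.9234,25.2331)
sweep = 180° − θ = 54.5861°

center=(5.9150,41.1713) T_A=(17.7504,30.3123) T_B=(3.9234,25.2331) sweep=54.5861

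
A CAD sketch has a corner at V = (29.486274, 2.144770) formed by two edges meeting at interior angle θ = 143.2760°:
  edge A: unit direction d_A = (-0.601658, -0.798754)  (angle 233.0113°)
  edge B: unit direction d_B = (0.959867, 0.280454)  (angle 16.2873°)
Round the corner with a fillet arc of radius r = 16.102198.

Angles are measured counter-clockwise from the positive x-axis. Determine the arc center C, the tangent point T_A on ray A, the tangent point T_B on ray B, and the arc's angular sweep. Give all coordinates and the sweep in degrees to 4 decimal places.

bisector direction at 304.6493° = (0.568552,-0.822647)
center distance |VC| = r/sin(θ/2) = 16.102198/sin(71.6380°) = 16.966020
C = V + |VC|·bis = (39.1323,-11.8123)
T_A = V + ((C−V)·d_A)·d_A = V + 5.3446·d_A = (26.2706,-2.1243)
T_B = V + ((C−V)·d_B)·d_B = V + 5.3446·d_B = (34.6164,3.6437)
sweep = 180° − θ = 36.7240°

center=(39.1323,-11.8123) T_A=(26.2706,-2.1243) T_B=(34.6164,3.6437) sweep=36.7240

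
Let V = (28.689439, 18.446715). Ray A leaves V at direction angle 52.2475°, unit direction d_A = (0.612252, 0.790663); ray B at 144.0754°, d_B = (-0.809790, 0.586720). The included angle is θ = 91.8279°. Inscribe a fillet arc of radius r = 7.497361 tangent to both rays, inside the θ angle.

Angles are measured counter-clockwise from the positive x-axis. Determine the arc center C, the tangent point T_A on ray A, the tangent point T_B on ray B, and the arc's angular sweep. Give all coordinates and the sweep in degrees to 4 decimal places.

bisector direction at 98.1615° = (-0.141963,0.989872)
center distance |VC| = r/sin(θ/2) = 7.497361/sin(45.9139°) = 10.437708
C = V + |VC|·bis = (27.2077,28.7787)
T_A = V + ((C−V)·d_A)·d_A = V + 7.2619·d_A = (33.1356,24.1884)
T_B = V + ((C−V)·d_B)·d_B = V + 7.2619·d_B = (22.8088,22.7074)
sweep = 180° − θ = 88.1721°

center=(27.2077,28.7787) T_A=(33.1356,24.1884) T_B=(22.8088,22.7074) sweep=88.1721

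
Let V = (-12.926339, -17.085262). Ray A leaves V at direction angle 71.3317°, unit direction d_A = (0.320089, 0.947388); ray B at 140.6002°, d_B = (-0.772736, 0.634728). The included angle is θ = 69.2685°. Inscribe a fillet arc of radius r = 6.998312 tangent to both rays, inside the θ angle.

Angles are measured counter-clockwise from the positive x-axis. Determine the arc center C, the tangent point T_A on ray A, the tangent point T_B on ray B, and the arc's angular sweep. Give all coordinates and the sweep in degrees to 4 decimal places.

center=(-16.3134,-5.2466) T_A=(-9.6833,-7.4866) T_B=(-20.7554,-10.6544) sweep=110.7315

bisector direction at 105.9659° = (-0.275066,0.961425)
center distance |VC| = r/sin(θ/2) = 6.998312/sin(34.6343°) = 12.313694
C = V + |VC|·bis = (-16.3134,-5.2466)
T_A = V + ((C−V)·d_A)·d_A = V + 10.1317·d_A = (-9.6833,-7.4866)
T_B = V + ((C−V)·d_B)·d_B = V + 10.1317·d_B = (-20.7554,-10.6544)
sweep = 180° − θ = 110.7315°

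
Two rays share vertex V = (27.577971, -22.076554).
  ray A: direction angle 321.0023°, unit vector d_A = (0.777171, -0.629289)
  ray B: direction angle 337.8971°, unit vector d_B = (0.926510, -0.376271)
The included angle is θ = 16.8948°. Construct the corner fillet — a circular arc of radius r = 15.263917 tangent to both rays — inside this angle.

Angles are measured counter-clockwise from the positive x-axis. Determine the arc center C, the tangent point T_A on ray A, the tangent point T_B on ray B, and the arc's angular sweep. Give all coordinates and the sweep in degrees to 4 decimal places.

bisector direction at 329.4497° = (0.861183,-0.508295)
center distance |VC| = r/sin(θ/2) = 15.263917/sin(8.4474°) = 103.905872
C = V + |VC|·bis = (117.0600,-74.8913)
T_A = V + ((C−V)·d_A)·d_A = V + 102.7786·d_A = (107.4546,-86.7540)
T_B = V + ((C−V)·d_B)·d_B = V + 102.7786·d_B = (122.8033,-60.7492)
sweep = 180° − θ = 163.1052°

center=(117.0600,-74.8913) T_A=(107.4546,-86.7540) T_B=(122.8033,-60.7492) sweep=163.1052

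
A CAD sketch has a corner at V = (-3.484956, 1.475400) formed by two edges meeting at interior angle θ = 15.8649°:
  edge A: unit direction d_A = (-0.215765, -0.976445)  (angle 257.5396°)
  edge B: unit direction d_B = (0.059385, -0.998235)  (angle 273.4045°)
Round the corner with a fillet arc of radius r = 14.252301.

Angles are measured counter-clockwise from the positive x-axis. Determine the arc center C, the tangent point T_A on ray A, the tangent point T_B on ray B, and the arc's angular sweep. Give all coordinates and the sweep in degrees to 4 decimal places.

bisector direction at 265.4720° = (-0.078945,-0.996879)
center distance |VC| = r/sin(θ/2) = 14.252301/sin(7.9325°) = 103.273421
C = V + |VC|·bis = (-11.6379,-101.4757)
T_A = V + ((C−V)·d_A)·d_A = V + 102.2852·d_A = (-25.5545,-98.4006)
T_B = V + ((C−V)·d_B)·d_B = V + 102.2852·d_B = (2.5892,-100.6293)
sweep = 180° − θ = 164.1351°

center=(-11.6379,-101.4757) T_A=(-25.5545,-98.4006) T_B=(2.5892,-100.6293) sweep=164.1351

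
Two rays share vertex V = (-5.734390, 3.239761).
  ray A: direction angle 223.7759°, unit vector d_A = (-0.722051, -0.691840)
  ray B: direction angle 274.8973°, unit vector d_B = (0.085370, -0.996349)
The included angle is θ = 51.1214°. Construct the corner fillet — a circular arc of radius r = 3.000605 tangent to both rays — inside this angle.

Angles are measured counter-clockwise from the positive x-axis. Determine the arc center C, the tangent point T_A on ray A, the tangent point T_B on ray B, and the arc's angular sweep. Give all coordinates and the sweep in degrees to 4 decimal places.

bisector direction at 249.3366° = (-0.352877,-0.935670)
center distance |VC| = r/sin(θ/2) = 3.000605/sin(25.5607°) = 6.954424
C = V + |VC|·bis = (-8.1884,-3.2673)
T_A = V + ((C−V)·d_A)·d_A = V + 6.2738·d_A = (-10.2644,-1.1007)
T_B = V + ((C−V)·d_B)·d_B = V + 6.2738·d_B = (-5.1988,-3.0111)
sweep = 180° − θ = 128.8786°

center=(-8.1884,-3.2673) T_A=(-10.2644,-1.1007) T_B=(-5.1988,-3.0111) sweep=128.8786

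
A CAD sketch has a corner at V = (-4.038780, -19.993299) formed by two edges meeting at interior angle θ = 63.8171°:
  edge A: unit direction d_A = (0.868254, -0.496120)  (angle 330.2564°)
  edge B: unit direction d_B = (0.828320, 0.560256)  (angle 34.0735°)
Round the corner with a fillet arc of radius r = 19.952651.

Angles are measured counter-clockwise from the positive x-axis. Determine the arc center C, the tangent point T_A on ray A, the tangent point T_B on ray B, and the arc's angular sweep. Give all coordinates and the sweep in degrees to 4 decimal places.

bisector direction at 2.1649° = (0.999286,0.037777)
center distance |VC| = r/sin(θ/2) = 19.952651/sin(31.9086°) = 37.748717
C = V + |VC|·bis = (33.6830,-18.5673)
T_A = V + ((C−V)·d_A)·d_A = V + 32.0446·d_A = (23.7841,-35.8913)
T_B = V + ((C−V)·d_B)·d_B = V + 32.0446·d_B = (22.5044,-2.0401)
sweep = 180° − θ = 116.1829°

center=(33.6830,-18.5673) T_A=(23.7841,-35.8913) T_B=(22.5044,-2.0401) sweep=116.1829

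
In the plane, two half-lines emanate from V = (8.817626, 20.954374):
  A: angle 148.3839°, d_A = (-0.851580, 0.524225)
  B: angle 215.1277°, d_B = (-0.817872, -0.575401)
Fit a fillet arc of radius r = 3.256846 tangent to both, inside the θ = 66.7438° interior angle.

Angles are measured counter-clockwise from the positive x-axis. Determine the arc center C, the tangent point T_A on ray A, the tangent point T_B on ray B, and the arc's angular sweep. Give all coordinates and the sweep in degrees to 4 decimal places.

center=(2.8996,20.7730) T_A=(4.6070,23.5464) T_B=(4.7736,18.1093) sweep=113.2562

bisector direction at 181.7558° = (-0.999530,-0.030640)
center distance |VC| = r/sin(θ/2) = 3.256846/sin(33.3719°) = 5.920771
C = V + |VC|·bis = (2.8996,20.7730)
T_A = V + ((C−V)·d_A)·d_A = V + 4.9445·d_A = (4.6070,23.5464)
T_B = V + ((C−V)·d_B)·d_B = V + 4.9445·d_B = (4.7736,18.1093)
sweep = 180° − θ = 113.2562°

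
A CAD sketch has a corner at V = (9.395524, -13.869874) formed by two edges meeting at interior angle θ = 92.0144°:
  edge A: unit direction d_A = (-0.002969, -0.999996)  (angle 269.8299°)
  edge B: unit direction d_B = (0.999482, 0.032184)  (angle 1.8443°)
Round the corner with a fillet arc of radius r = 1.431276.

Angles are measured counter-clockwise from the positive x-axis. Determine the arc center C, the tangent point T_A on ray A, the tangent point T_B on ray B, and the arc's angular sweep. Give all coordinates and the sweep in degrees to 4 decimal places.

bisector direction at 315.8371° = (0.717362,-0.696701)
center distance |VC| = r/sin(θ/2) = 1.431276/sin(46.0072°) = 1.989466
C = V + |VC|·bis = (10.8227,-15.2559)
T_A = V + ((C−V)·d_A)·d_A = V + 1.3818·d_A = (9.3914,-15.2517)
T_B = V + ((C−V)·d_B)·d_B = V + 1.3818·d_B = (10.7766,-13.8254)
sweep = 180° − θ = 87.9856°

center=(10.8227,-15.2559) T_A=(9.3914,-15.2517) T_B=(10.7766,-13.8254) sweep=87.9856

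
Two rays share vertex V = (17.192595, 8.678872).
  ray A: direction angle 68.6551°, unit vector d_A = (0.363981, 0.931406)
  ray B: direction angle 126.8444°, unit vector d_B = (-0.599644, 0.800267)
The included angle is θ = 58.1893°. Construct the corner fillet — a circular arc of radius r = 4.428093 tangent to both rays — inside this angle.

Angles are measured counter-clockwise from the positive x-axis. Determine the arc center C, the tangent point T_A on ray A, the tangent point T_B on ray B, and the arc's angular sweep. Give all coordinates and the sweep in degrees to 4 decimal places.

center=(15.9646,17.7022) T_A=(20.0890,16.0905) T_B=(12.4210,15.0470) sweep=121.8107

bisector direction at 97.7498° = (-0.134847,0.990866)
center distance |VC| = r/sin(θ/2) = 4.428093/sin(29.0947°) = 9.106547
C = V + |VC|·bis = (15.9646,17.7022)
T_A = V + ((C−V)·d_A)·d_A = V + 7.9575·d_A = (20.0890,16.0905)
T_B = V + ((C−V)·d_B)·d_B = V + 7.9575·d_B = (12.4210,15.0470)
sweep = 180° − θ = 121.8107°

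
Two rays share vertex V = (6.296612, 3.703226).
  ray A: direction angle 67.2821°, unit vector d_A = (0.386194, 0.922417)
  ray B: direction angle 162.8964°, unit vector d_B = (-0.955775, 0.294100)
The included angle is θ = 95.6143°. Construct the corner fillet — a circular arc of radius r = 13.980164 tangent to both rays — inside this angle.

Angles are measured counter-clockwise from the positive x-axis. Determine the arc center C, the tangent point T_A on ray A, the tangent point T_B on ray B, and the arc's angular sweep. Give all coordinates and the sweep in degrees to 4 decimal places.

center=(-1.7046,20.7923) T_A=(11.1910,15.3933) T_B=(-5.8162,7.4304) sweep=84.3857

bisector direction at 115.0893° = (-0.424030,0.905648)
center distance |VC| = r/sin(θ/2) = 13.980164/sin(47.8072°) = 18.869460
C = V + |VC|·bis = (-1.7046,20.7923)
T_A = V + ((C−V)·d_A)·d_A = V + 12.6733·d_A = (11.1910,15.3933)
T_B = V + ((C−V)·d_B)·d_B = V + 12.6733·d_B = (-5.8162,7.4304)
sweep = 180° − θ = 84.3857°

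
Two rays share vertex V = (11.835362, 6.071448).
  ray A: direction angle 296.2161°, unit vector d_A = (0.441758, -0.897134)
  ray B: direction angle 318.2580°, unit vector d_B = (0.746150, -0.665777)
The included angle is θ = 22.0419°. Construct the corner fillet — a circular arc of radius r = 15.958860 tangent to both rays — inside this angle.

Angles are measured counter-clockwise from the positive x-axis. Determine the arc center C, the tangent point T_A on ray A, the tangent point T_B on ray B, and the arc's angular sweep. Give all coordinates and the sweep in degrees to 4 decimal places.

center=(62.3508,-60.3909) T_A=(48.0336,-67.4408) T_B=(72.9758,-48.4832) sweep=157.9581

bisector direction at 307.2371° = (0.605114,-0.796139)
center distance |VC| = r/sin(θ/2) = 15.958860/sin(11.0209°) = 83.480851
C = V + |VC|·bis = (62.3508,-60.3909)
T_A = V + ((C−V)·d_A)·d_A = V + 81.9412·d_A = (48.0336,-67.4408)
T_B = V + ((C−V)·d_B)·d_B = V + 81.9412·d_B = (72.9758,-48.4832)
sweep = 180° − θ = 157.9581°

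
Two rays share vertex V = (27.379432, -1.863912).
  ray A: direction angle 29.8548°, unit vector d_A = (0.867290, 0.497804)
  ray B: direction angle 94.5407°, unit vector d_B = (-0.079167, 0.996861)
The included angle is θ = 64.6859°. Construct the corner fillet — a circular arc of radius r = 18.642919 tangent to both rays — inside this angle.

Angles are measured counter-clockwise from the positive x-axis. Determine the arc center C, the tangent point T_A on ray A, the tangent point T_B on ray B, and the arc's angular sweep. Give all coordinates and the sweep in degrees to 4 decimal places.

center=(43.6331,28.9609) T_A=(52.9136,12.7921) T_B=(25.0486,27.4850) sweep=115.3141

bisector direction at 62.1978° = (0.466421,0.884563)
center distance |VC| = r/sin(θ/2) = 18.642919/sin(32.3430°) = 34.847501
C = V + |VC|·bis = (43.6331,28.9609)
T_A = V + ((C−V)·d_A)·d_A = V + 29.4413·d_A = (52.9136,12.7921)
T_B = V + ((C−V)·d_B)·d_B = V + 29.4413·d_B = (25.0486,27.4850)
sweep = 180° − θ = 115.3141°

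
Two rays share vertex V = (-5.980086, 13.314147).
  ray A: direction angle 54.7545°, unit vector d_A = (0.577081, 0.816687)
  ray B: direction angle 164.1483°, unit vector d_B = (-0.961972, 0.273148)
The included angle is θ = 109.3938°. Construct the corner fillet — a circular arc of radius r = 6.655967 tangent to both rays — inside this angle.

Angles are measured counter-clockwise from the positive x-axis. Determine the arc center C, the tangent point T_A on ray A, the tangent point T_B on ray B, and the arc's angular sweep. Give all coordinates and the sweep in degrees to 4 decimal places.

bisector direction at 109.4514° = (-0.333007,0.942924)
center distance |VC| = r/sin(θ/2) = 6.655967/sin(54.6969°) = 8.155760
C = V + |VC|·bis = (-8.6960,21.0044)
T_A = V + ((C−V)·d_A)·d_A = V + 4.7132·d_A = (-3.2602,17.1634)
T_B = V + ((C−V)·d_B)·d_B = V + 4.7132·d_B = (-10.5141,14.6016)
sweep = 180° − θ = 70.6062°

center=(-8.6960,21.0044) T_A=(-3.2602,17.1634) T_B=(-10.5141,14.6016) sweep=70.6062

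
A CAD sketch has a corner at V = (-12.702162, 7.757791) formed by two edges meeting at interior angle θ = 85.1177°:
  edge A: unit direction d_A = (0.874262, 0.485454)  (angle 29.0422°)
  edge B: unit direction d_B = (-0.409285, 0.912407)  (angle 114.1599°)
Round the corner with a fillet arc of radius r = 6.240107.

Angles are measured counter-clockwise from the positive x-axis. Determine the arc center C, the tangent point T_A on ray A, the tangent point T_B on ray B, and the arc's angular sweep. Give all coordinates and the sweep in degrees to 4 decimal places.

bisector direction at 71.6011° = (0.315632,0.948882)
center distance |VC| = r/sin(θ/2) = 6.240107/sin(42.5588°) = 9.226190
C = V + |VC|·bis = (-9.7901,16.5124)
T_A = V + ((C−V)·d_A)·d_A = V + 6.7959·d_A = (-6.7608,11.0569)
T_B = V + ((C−V)·d_B)·d_B = V + 6.7959·d_B = (-15.4836,13.9584)
sweep = 180° − θ = 94.8823°

center=(-9.7901,16.5124) T_A=(-6.7608,11.0569) T_B=(-15.4836,13.9584) sweep=94.8823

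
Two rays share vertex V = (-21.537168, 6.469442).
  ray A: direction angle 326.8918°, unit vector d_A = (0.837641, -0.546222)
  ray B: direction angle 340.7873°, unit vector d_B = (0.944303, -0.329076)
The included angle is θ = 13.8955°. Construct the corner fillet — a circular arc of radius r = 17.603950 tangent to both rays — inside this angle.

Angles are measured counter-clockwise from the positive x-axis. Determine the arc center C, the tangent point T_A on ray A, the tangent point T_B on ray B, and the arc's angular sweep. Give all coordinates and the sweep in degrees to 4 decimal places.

bisector direction at 333.8395° = (0.897563,-0.440886)
center distance |VC| = r/sin(θ/2) = 17.603950/sin(6.9478°) = 145.530301
C = V + |VC|·bis = (109.0854,-57.6929)
T_A = V + ((C−V)·d_A)·d_A = V + 144.4617·d_A = (99.4698,-72.4387)
T_B = V + ((C−V)·d_B)·d_B = V + 144.4617·d_B = (114.8785,-41.0694)
sweep = 180° − θ = 166.1045°

center=(109.0854,-57.6929) T_A=(99.4698,-72.4387) T_B=(114.8785,-41.0694) sweep=166.1045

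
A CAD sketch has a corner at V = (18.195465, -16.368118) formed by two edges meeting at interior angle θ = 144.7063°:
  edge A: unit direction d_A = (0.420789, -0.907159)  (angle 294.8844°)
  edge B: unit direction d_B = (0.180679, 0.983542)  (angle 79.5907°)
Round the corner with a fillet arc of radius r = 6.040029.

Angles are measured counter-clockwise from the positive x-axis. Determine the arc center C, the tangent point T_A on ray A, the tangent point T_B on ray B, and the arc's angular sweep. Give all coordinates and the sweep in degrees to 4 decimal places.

bisector direction at 7.2376° = (0.992032,0.125983)
center distance |VC| = r/sin(θ/2) = 6.040029/sin(72.3531°) = 6.338289
C = V + |VC|·bis = (24.4833,-15.5696)
T_A = V + ((C−V)·d_A)·d_A = V + 1.9214·d_A = (19.0040,-18.1112)
T_B = V + ((C−V)·d_B)·d_B = V + 1.9214·d_B = (18.5426,-14.4783)
sweep = 180° − θ = 35.2937°

center=(24.4833,-15.5696) T_A=(19.0040,-18.1112) T_B=(18.5426,-14.4783) sweep=35.2937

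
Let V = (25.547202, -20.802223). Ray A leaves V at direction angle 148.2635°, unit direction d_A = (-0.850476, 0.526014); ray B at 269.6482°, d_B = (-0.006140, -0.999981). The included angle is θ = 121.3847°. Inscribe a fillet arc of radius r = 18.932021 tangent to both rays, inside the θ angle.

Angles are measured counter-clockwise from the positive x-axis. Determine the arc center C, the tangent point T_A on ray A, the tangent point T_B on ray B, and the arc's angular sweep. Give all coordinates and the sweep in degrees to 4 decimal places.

center=(6.5503,-31.3133) T_A=(16.5088,-15.2120) T_B=(25.4819,-31.4295) sweep=58.6153

bisector direction at 208.9558° = (-0.874993,-0.484136)
center distance |VC| = r/sin(θ/2) = 18.932021/sin(60.6923°) = 21.710936
C = V + |VC|·bis = (6.5503,-31.3133)
T_A = V + ((C−V)·d_A)·d_A = V + 10.6275·d_A = (16.5088,-15.2120)
T_B = V + ((C−V)·d_B)·d_B = V + 10.6275·d_B = (25.4819,-31.4295)
sweep = 180° − θ = 58.6153°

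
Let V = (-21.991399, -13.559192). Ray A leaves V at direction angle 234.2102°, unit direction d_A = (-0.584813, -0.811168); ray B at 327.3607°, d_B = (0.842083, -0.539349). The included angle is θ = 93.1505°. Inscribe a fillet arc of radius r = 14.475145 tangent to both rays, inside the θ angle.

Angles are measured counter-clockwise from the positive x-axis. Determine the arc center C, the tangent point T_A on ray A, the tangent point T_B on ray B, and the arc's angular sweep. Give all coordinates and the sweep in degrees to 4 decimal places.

bisector direction at 280.7855° = (0.187132,-0.982335)
center distance |VC| = r/sin(θ/2) = 14.475145/sin(46.5752°) = 19.930590
C = V + |VC|·bis = (-18.2618,-33.1377)
T_A = V + ((C−V)·d_A)·d_A = V + 13.7003·d_A = (-30.0035,-24.6724)
T_B = V + ((C−V)·d_B)·d_B = V + 13.7003·d_B = (-10.4546,-20.9484)
sweep = 180° − θ = 86.8495°

center=(-18.2618,-33.1377) T_A=(-30.0035,-24.6724) T_B=(-10.4546,-20.9484) sweep=86.8495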